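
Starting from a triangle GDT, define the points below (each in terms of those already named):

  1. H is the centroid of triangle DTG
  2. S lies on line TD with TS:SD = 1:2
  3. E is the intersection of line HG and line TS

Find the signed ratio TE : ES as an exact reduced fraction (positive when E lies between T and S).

TE:ES = -3

Set G = (0, 0), D = (1, 0), T = (0, 1); any affine frame gives the same invariant.
1. H is the centroid of triangle DTG ⇒ H = (1/3, 1/3)
2. S lies on line TD with TS:SD = 1:2 ⇒ S = (1/3, 2/3)
3. E is the intersection of line HG and line TS ⇒ E = (1/2, 1/2)
E = T + t·(S−T) with t = 3/2, so TE:ES = t:(1−t) = 3/2:-1/2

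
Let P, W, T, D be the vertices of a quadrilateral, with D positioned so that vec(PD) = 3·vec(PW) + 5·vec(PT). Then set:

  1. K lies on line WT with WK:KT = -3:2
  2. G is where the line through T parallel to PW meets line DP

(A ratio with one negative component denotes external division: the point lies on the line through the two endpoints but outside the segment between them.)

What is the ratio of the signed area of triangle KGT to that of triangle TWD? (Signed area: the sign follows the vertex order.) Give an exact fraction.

[KGT]:[TWD] = -6/35

Set P = (0, 0), W = (1, 0), T = (0, 1), D = (3, 5); any affine frame gives the same invariant.
1. K lies on line WT with WK:KT = -3:2 ⇒ K = (-2, 3)
2. G is where the line through T parallel to PW meets line DP ⇒ G = (3/5, 1)
2·[KGT] = -6/5, 2·[TWD] = 7
[KGT]:[TWD] = -6/5:7 = -6/35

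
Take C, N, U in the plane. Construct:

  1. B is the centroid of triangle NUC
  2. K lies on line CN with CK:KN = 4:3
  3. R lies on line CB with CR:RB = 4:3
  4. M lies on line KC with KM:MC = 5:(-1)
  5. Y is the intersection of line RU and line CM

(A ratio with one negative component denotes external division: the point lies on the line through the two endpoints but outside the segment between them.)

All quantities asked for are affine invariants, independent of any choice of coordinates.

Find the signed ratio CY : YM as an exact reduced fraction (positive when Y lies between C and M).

CY:YM = -28/45

Work in coordinates with C = (0, 0), N = (1, 0), U = (0, 1).
1. B is the centroid of triangle NUC ⇒ B = (1/3, 1/3)
2. K lies on line CN with CK:KN = 4:3 ⇒ K = (4/7, 0)
3. R lies on line CB with CR:RB = 4:3 ⇒ R = (4/21, 4/21)
4. M lies on line KC with KM:MC = 5:(-1) ⇒ M = (-1/7, 0)
5. Y is the intersection of line RU and line CM ⇒ Y = (4/17, 0)
Y = C + t·(M−C) with t = -28/17, so CY:YM = t:(1−t) = -28/17:45/17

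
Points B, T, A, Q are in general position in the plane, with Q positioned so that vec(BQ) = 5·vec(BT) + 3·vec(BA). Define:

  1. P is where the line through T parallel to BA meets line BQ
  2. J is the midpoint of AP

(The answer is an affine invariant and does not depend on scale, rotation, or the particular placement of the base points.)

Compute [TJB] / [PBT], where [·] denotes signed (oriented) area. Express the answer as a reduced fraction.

Work in coordinates with B = (0, 0), T = (1, 0), A = (0, 1), Q = (5, 3).
1. P is where the line through T parallel to BA meets line BQ ⇒ P = (1, 3/5)
2. J is the midpoint of AP ⇒ J = (1/2, 4/5)
2·[TJB] = 4/5, 2·[PBT] = 3/5
[TJB]:[PBT] = 4/5:3/5 = 4/3

[TJB]:[PBT] = 4/3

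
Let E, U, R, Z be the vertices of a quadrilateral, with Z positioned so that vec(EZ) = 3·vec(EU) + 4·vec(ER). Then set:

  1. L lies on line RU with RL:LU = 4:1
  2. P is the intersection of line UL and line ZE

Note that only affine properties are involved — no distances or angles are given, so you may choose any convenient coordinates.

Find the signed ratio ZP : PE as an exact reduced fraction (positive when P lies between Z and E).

ZP:PE = 6

Set E = (0, 0), U = (1, 0), R = (0, 1), Z = (3, 4); any affine frame gives the same invariant.
1. L lies on line RU with RL:LU = 4:1 ⇒ L = (4/5, 1/5)
2. P is the intersection of line UL and line ZE ⇒ P = (3/7, 4/7)
P = Z + t·(E−Z) with t = 6/7, so ZP:PE = t:(1−t) = 6/7:1/7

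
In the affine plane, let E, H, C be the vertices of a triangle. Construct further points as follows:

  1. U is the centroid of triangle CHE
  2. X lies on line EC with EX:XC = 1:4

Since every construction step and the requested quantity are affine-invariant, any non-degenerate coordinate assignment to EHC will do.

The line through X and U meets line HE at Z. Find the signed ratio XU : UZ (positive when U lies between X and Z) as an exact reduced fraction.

XU:UZ = -2/5

Work in coordinates with E = (0, 0), H = (1, 0), C = (0, 1).
1. U is the centroid of triangle CHE ⇒ U = (1/3, 1/3)
2. X lies on line EC with EX:XC = 1:4 ⇒ X = (0, 1/5)
line XU meets HE at Z = (-1/2, 0)
U = X + t·(Z−X) with t = -2/3, so XU:UZ = -2/3:5/3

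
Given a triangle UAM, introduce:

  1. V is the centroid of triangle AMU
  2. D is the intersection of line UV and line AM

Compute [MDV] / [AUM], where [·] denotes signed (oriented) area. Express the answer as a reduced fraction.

[MDV]:[AUM] = 1/6

Assign U = (0, 0), A = (1, 0), M = (0, 1) — the answer is frame-independent, so this choice is without loss of generality.
1. V is the centroid of triangle AMU ⇒ V = (1/3, 1/3)
2. D is the intersection of line UV and line AM ⇒ D = (1/2, 1/2)
2·[MDV] = -1/6, 2·[AUM] = -1
[MDV]:[AUM] = -1/6:-1 = 1/6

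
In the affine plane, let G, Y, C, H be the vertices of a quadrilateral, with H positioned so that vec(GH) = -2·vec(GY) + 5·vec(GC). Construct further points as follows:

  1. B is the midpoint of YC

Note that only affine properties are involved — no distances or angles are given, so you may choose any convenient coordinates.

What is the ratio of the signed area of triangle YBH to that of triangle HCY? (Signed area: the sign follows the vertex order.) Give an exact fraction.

[YBH]:[HCY] = -1/2

Assign G = (0, 0), Y = (1, 0), C = (0, 1), H = (-2, 5) — the answer is frame-independent, so this choice is without loss of generality.
1. B is the midpoint of YC ⇒ B = (1/2, 1/2)
2·[YBH] = -1, 2·[HCY] = 2
[YBH]:[HCY] = -1:2 = -1/2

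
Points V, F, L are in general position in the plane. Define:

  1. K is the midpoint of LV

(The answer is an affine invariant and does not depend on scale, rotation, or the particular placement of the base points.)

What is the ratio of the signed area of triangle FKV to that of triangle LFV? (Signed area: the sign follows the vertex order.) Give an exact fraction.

Work in coordinates with V = (0, 0), F = (1, 0), L = (0, 1).
1. K is the midpoint of LV ⇒ K = (0, 1/2)
2·[FKV] = 1/2, 2·[LFV] = -1
[FKV]:[LFV] = 1/2:-1 = -1/2

[FKV]:[LFV] = -1/2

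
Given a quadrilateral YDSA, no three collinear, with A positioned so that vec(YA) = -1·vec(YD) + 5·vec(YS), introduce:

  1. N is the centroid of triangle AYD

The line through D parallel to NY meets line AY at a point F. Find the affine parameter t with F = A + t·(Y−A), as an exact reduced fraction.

t = 2

Assign Y = (0, 0), D = (1, 0), S = (0, 1), A = (-1, 5) — the answer is frame-independent, so this choice is without loss of generality.
1. N is the centroid of triangle AYD ⇒ N = (0, 5/3)
through D parallel to NY: direction (0, -5/3); meets AY at F = (1, -5)
F = A + t·(Y−A) with t = 2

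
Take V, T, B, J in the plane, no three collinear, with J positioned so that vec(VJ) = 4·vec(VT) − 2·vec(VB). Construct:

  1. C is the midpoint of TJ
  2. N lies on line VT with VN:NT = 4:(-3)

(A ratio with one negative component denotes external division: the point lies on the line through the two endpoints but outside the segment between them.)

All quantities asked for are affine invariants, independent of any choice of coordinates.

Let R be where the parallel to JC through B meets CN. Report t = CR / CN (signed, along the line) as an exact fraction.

t = 1/6

Assign V = (0, 0), T = (1, 0), B = (0, 1), J = (4, -2) — the answer is frame-independent, so this choice is without loss of generality.
1. C is the midpoint of TJ ⇒ C = (5/2, -1)
2. N lies on line VT with VN:NT = 4:(-3) ⇒ N = (4, 0)
through B parallel to JC: direction (-3/2, 1); meets CN at R = (11/4, -5/6)
R = C + t·(N−C) with t = 1/6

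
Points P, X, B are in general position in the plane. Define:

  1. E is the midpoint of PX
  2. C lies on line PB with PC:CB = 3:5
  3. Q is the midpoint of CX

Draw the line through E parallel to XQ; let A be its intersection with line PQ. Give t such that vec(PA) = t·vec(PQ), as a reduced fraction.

Choose coordinates P = (0, 0), X = (1, 0), B = (0, 1).
1. E is the midpoint of PX ⇒ E = (1/2, 0)
2. C lies on line PB with PC:CB = 3:5 ⇒ C = (0, 3/8)
3. Q is the midpoint of CX ⇒ Q = (1/2, 3/16)
through E parallel to XQ: direction (-1/2, 3/16); meets PQ at A = (1/4, 3/32)
A = P + t·(Q−P) with t = 1/2

t = 1/2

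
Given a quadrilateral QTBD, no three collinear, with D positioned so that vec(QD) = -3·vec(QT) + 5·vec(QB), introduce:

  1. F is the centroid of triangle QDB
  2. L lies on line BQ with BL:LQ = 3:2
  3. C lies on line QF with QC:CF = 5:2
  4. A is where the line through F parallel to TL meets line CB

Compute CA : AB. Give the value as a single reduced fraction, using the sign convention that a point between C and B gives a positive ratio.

Set Q = (0, 0), T = (1, 0), B = (0, 1), D = (-3, 5); any affine frame gives the same invariant.
1. F is the centroid of triangle QDB ⇒ F = (-1, 2)
2. L lies on line BQ with BL:LQ = 3:2 ⇒ L = (0, 2/5)
3. C lies on line QF with QC:CF = 5:2 ⇒ C = (-5/7, 10/7)
4. A is where the line through F parallel to TL meets line CB ⇒ A = (-3, 14/5)
A = C + t·(B−C) with t = -16/5, so CA:AB = t:(1−t) = -16/5:21/5

CA:AB = -16/21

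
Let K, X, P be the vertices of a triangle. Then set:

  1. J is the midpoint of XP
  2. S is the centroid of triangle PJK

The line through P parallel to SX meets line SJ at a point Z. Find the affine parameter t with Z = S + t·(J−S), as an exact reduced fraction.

t = 2

Set K = (0, 0), X = (1, 0), P = (0, 1); any affine frame gives the same invariant.
1. J is the midpoint of XP ⇒ J = (1/2, 1/2)
2. S is the centroid of triangle PJK ⇒ S = (1/6, 1/2)
through P parallel to SX: direction (5/6, -1/2); meets SJ at Z = (5/6, 1/2)
Z = S + t·(J−S) with t = 2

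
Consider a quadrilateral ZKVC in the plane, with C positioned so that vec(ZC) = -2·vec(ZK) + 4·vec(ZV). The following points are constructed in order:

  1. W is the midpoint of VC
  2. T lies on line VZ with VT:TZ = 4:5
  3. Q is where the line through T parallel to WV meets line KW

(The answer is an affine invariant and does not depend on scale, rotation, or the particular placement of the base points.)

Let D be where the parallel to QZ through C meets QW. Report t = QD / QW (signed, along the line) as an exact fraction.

t = 3/4

Choose coordinates Z = (0, 0), K = (1, 0), V = (0, 1), C = (-2, 4).
1. W is the midpoint of VC ⇒ W = (-1, 5/2)
2. T lies on line VZ with VT:TZ = 4:5 ⇒ T = (0, 5/9)
3. Q is where the line through T parallel to WV meets line KW ⇒ Q = (-25/9, 85/18)
through C parallel to QZ: direction (25/9, -85/18); meets QW at D = (-13/9, 55/18)
D = Q + t·(W−Q) with t = 3/4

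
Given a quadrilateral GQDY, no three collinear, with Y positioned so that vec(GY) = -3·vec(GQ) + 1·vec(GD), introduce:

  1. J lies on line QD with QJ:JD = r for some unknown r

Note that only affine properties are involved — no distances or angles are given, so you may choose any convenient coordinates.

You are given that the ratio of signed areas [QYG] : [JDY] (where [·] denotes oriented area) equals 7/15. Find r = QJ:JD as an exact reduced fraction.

Set G = (0, 0), Q = (1, 0), D = (0, 1), Y = (-3, 1); any affine frame gives the same invariant.
1. With QJ:JD = r, write λ = r/(r+1) so J = Q + λ·(D−Q); J is affine-linear in λ
Every point depending on J is an affine combination of J and λ-independent points, so each such coordinate is linear in λ; the λ² term in each signed area is a multiple of (D−Q)×(D−Q) = 0, so 2·[QYG] and 2·[JDY] are each linear in λ. Evaluating at λ=0 and λ=1:
  2·[QYG] = 1,   2·[JDY] = -3·λ + 3
So [QYG]:[JDY] = (1) / (-3·λ + 3). Setting this equal to 7/15:
  1 = 7/15·(-3·λ + 3)  ⇒  λ = 2/7
Then r = λ/(1−λ) = (2/7)/(5/7) = 2/5. Check: with r = 2/5, J = (5/7, 2/7) and [QYG]:[JDY] = 7/15 as required.

r = 2/5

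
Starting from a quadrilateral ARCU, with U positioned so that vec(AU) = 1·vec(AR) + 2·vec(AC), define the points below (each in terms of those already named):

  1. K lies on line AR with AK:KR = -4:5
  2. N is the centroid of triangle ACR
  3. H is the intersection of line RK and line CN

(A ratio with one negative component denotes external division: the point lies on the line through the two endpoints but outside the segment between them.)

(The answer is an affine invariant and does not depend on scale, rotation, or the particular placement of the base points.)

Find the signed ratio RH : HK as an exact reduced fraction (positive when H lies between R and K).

RH:HK = 1/9

Assign A = (0, 0), R = (1, 0), C = (0, 1), U = (1, 2) — the answer is frame-independent, so this choice is without loss of generality.
1. K lies on line AR with AK:KR = -4:5 ⇒ K = (-4, 0)
2. N is the centroid of triangle ACR ⇒ N = (1/3, 1/3)
3. H is the intersection of line RK and line CN ⇒ H = (1/2, 0)
H = R + t·(K−R) with t = 1/10, so RH:HK = t:(1−t) = 1/10:9/10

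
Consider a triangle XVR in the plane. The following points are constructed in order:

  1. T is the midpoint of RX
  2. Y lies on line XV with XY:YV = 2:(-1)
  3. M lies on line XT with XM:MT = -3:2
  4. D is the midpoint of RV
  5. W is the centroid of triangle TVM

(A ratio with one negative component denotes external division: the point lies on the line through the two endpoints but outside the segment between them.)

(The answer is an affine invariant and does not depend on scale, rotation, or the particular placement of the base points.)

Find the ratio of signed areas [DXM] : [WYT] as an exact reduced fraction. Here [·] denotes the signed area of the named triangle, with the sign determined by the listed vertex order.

[DXM]:[WYT] = 3/2

Assign X = (0, 0), V = (1, 0), R = (0, 1) — the answer is frame-independent, so this choice is without loss of generality.
1. T is the midpoint of RX ⇒ T = (0, 1/2)
2. Y lies on line XV with XY:YV = 2:(-1) ⇒ Y = (2, 0)
3. M lies on line XT with XM:MT = -3:2 ⇒ M = (0, 3/2)
4. D is the midpoint of RV ⇒ D = (1/2, 1/2)
5. W is the centroid of triangle TVM ⇒ W = (1/3, 2/3)
2·[DXM] = -3/4, 2·[WYT] = -1/2
[DXM]:[WYT] = -3/4:-1/2 = 3/2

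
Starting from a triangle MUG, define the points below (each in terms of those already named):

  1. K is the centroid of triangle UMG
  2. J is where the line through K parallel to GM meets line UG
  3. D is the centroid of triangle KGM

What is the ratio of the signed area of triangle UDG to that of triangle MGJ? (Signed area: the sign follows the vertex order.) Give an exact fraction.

[UDG]:[MGJ] = 4/3

Work in coordinates with M = (0, 0), U = (1, 0), G = (0, 1).
1. K is the centroid of triangle UMG ⇒ K = (1/3, 1/3)
2. J is where the line through K parallel to GM meets line UG ⇒ J = (1/3, 2/3)
3. D is the centroid of triangle KGM ⇒ D = (1/9, 4/9)
2·[UDG] = -4/9, 2·[MGJ] = -1/3
[UDG]:[MGJ] = -4/9:-1/3 = 4/3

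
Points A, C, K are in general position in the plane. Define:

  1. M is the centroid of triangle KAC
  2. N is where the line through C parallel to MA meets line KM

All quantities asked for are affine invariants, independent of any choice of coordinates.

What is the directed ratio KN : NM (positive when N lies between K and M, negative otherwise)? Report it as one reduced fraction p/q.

Assign A = (0, 0), C = (1, 0), K = (0, 1) — the answer is frame-independent, so this choice is without loss of generality.
1. M is the centroid of triangle KAC ⇒ M = (1/3, 1/3)
2. N is where the line through C parallel to MA meets line KM ⇒ N = (2/3, -1/3)
N = K + t·(M−K) with t = 2, so KN:NM = t:(1−t) = 2:-1

KN:NM = -2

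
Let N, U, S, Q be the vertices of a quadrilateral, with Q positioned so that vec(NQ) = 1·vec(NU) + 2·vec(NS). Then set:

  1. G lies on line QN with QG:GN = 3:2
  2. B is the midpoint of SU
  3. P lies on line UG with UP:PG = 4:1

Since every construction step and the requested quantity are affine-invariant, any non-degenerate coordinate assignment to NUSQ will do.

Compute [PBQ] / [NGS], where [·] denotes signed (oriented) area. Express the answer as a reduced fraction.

Work in coordinates with N = (0, 0), U = (1, 0), S = (0, 1), Q = (1, 2).
1. G lies on line QN with QG:GN = 3:2 ⇒ G = (2/5, 4/5)
2. B is the midpoint of SU ⇒ B = (1/2, 1/2)
3. P lies on line UG with UP:PG = 4:1 ⇒ P = (13/25, 16/25)
2·[PBQ] = 1/25, 2·[NGS] = 2/5
[PBQ]:[NGS] = 1/25:2/5 = 1/10

[PBQ]:[NGS] = 1/10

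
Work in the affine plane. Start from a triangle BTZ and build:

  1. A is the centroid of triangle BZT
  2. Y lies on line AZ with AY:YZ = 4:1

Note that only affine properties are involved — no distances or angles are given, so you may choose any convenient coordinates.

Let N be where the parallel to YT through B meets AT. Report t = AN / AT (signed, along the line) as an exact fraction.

Set B = (0, 0), T = (1, 0), Z = (0, 1); any affine frame gives the same invariant.
1. A is the centroid of triangle BZT ⇒ A = (1/3, 1/3)
2. Y lies on line AZ with AY:YZ = 4:1 ⇒ Y = (1/15, 13/15)
through B parallel to YT: direction (14/15, -13/15); meets AT at N = (-7/6, 13/12)
N = A + t·(T−A) with t = -9/4

t = -9/4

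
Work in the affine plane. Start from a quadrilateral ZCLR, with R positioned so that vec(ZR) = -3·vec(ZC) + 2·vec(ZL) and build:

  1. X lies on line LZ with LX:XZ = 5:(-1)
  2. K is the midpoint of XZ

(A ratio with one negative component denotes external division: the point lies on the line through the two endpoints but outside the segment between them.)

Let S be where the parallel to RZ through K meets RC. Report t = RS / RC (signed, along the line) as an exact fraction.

Choose coordinates Z = (0, 0), C = (1, 0), L = (0, 1), R = (-3, 2).
1. X lies on line LZ with LX:XZ = 5:(-1) ⇒ X = (0, -1/4)
2. K is the midpoint of XZ ⇒ K = (0, -1/8)
through K parallel to RZ: direction (3, -2); meets RC at S = (-15/4, 19/8)
S = R + t·(C−R) with t = -3/16

t = -3/16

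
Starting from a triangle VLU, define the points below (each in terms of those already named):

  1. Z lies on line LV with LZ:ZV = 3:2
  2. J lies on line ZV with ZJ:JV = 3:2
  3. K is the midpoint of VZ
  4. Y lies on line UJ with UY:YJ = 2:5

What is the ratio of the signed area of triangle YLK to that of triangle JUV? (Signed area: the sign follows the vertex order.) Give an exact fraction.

[YLK]:[JUV] = -25/7

Set V = (0, 0), L = (1, 0), U = (0, 1); any affine frame gives the same invariant.
1. Z lies on line LV with LZ:ZV = 3:2 ⇒ Z = (2/5, 0)
2. J lies on line ZV with ZJ:JV = 3:2 ⇒ J = (4/25, 0)
3. K is the midpoint of VZ ⇒ K = (1/5, 0)
4. Y lies on line UJ with UY:YJ = 2:5 ⇒ Y = (8/175, 5/7)
2·[YLK] = -4/7, 2·[JUV] = 4/25
[YLK]:[JUV] = -4/7:4/25 = -25/7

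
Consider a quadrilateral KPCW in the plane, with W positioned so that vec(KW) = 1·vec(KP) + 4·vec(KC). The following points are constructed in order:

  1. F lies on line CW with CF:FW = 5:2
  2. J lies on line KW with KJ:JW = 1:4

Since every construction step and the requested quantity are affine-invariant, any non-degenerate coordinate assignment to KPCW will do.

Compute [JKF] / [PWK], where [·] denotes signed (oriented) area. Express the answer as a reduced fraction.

Choose coordinates K = (0, 0), P = (1, 0), C = (0, 1), W = (1, 4).
1. F lies on line CW with CF:FW = 5:2 ⇒ F = (5/7, 22/7)
2. J lies on line KW with KJ:JW = 1:4 ⇒ J = (1/5, 4/5)
2·[JKF] = -2/35, 2·[PWK] = 4
[JKF]:[PWK] = -2/35:4 = -1/70

[JKF]:[PWK] = -1/70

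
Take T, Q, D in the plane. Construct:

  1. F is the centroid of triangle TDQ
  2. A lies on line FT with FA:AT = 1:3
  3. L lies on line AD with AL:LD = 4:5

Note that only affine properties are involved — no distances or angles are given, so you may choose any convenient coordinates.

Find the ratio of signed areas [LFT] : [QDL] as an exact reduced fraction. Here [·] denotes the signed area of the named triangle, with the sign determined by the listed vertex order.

[LFT]:[QDL] = -8/15

Set T = (0, 0), Q = (1, 0), D = (0, 1); any affine frame gives the same invariant.
1. F is the centroid of triangle TDQ ⇒ F = (1/3, 1/3)
2. A lies on line FT with FA:AT = 1:3 ⇒ A = (1/4, 1/4)
3. L lies on line AD with AL:LD = 4:5 ⇒ L = (5/36, 7/12)
2·[LFT] = -4/27, 2·[QDL] = 5/18
[LFT]:[QDL] = -4/27:5/18 = -8/15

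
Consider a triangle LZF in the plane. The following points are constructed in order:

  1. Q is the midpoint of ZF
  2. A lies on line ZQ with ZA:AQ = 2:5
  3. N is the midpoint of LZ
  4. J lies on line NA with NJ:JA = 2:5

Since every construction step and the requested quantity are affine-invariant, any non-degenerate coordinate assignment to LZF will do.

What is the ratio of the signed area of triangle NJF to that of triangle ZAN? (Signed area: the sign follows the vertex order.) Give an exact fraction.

[NJF]:[ZAN] = 12/7

Choose coordinates L = (0, 0), Z = (1, 0), F = (0, 1).
1. Q is the midpoint of ZF ⇒ Q = (1/2, 1/2)
2. A lies on line ZQ with ZA:AQ = 2:5 ⇒ A = (6/7, 1/7)
3. N is the midpoint of LZ ⇒ N = (1/2, 0)
4. J lies on line NA with NJ:JA = 2:5 ⇒ J = (59/98, 2/49)
2·[NJF] = 6/49, 2·[ZAN] = 1/14
[NJF]:[ZAN] = 6/49:1/14 = 12/7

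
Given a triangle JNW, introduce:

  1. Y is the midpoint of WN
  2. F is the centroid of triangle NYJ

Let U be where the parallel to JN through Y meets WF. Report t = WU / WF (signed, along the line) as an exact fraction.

Choose coordinates J = (0, 0), N = (1, 0), W = (0, 1).
1. Y is the midpoint of WN ⇒ Y = (1/2, 1/2)
2. F is the centroid of triangle NYJ ⇒ F = (1/2, 1/6)
through Y parallel to JN: direction (1, 0); meets WF at U = (3/10, 1/2)
U = W + t·(F−W) with t = 3/5

t = 3/5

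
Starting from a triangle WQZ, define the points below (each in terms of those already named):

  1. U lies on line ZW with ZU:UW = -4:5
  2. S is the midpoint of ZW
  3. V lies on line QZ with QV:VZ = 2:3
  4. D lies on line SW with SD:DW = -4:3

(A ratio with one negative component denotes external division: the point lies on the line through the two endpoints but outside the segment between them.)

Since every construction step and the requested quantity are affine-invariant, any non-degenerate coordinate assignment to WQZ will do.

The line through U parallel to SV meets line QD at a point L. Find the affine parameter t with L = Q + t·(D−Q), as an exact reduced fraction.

t = -29/10

Set W = (0, 0), Q = (1, 0), Z = (0, 1); any affine frame gives the same invariant.
1. U lies on line ZW with ZU:UW = -4:5 ⇒ U = (0, 5)
2. S is the midpoint of ZW ⇒ S = (0, 1/2)
3. V lies on line QZ with QV:VZ = 2:3 ⇒ V = (3/5, 2/5)
4. D lies on line SW with SD:DW = -4:3 ⇒ D = (0, -3/2)
through U parallel to SV: direction (3/5, -1/10); meets QD at L = (39/10, 87/20)
L = Q + t·(D−Q) with t = -29/10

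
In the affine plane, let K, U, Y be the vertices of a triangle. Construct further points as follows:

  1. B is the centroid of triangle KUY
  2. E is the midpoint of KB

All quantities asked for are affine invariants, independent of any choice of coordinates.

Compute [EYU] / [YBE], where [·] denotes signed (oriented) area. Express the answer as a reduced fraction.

[EYU]:[YBE] = 4

Assign K = (0, 0), U = (1, 0), Y = (0, 1) — the answer is frame-independent, so this choice is without loss of generality.
1. B is the centroid of triangle KUY ⇒ B = (1/3, 1/3)
2. E is the midpoint of KB ⇒ E = (1/6, 1/6)
2·[EYU] = -2/3, 2·[YBE] = -1/6
[EYU]:[YBE] = -2/3:-1/6 = 4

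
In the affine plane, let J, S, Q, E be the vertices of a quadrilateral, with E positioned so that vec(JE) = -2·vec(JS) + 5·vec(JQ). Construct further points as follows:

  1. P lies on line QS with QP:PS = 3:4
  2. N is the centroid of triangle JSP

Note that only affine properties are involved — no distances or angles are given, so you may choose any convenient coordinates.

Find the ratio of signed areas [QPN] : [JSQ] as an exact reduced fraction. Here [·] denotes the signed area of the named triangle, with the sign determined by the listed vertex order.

[QPN]:[JSQ] = -1/7

Assign J = (0, 0), S = (1, 0), Q = (0, 1), E = (-2, 5) — the answer is frame-independent, so this choice is without loss of generality.
1. P lies on line QS with QP:PS = 3:4 ⇒ P = (3/7, 4/7)
2. N is the centroid of triangle JSP ⇒ N = (10/21, 4/21)
2·[QPN] = -1/7, 2·[JSQ] = 1
[QPN]:[JSQ] = -1/7:1 = -1/7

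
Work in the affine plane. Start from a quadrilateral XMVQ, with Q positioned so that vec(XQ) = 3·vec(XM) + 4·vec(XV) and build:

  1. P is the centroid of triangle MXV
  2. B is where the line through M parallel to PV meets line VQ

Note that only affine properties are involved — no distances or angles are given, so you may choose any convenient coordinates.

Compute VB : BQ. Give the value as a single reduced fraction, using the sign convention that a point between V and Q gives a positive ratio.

VB:BQ = 1/8

Work in coordinates with X = (0, 0), M = (1, 0), V = (0, 1), Q = (3, 4).
1. P is the centroid of triangle MXV ⇒ P = (1/3, 1/3)
2. B is where the line through M parallel to PV meets line VQ ⇒ B = (1/3, 4/3)
B = V + t·(Q−V) with t = 1/9, so VB:BQ = t:(1−t) = 1/9:8/9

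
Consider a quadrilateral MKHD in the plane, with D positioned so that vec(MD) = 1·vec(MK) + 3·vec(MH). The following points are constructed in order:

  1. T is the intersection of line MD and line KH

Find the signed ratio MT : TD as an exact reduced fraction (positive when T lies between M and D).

Set M = (0, 0), K = (1, 0), H = (0, 1), D = (1, 3); any affine frame gives the same invariant.
1. T is the intersection of line MD and line KH ⇒ T = (1/4, 3/4)
T = M + t·(D−M) with t = 1/4, so MT:TD = t:(1−t) = 1/4:3/4

MT:TD = 1/3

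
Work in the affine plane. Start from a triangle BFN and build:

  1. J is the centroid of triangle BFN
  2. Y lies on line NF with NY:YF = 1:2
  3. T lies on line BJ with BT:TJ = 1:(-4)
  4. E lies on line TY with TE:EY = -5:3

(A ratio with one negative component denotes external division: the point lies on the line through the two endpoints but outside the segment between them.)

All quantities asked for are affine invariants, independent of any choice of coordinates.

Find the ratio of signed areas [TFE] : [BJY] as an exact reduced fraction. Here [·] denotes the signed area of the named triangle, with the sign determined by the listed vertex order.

[TFE]:[BJY] = 55/3

Choose coordinates B = (0, 0), F = (1, 0), N = (0, 1).
1. J is the centroid of triangle BFN ⇒ J = (1/3, 1/3)
2. Y lies on line NF with NY:YF = 1:2 ⇒ Y = (1/3, 2/3)
3. T lies on line BJ with BT:TJ = 1:(-4) ⇒ T = (-1/9, -1/9)
4. E lies on line TY with TE:EY = -5:3 ⇒ E = (1, 11/6)
2·[TFE] = 55/27, 2·[BJY] = 1/9
[TFE]:[BJY] = 55/27:1/9 = 55/3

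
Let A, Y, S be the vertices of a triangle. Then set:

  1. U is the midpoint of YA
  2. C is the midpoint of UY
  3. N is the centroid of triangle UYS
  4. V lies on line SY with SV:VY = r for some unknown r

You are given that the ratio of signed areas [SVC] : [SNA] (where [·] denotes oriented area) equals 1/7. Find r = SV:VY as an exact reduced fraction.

Assign A = (0, 0), Y = (1, 0), S = (0, 1) — the answer is frame-independent, so this choice is without loss of generality.
1. U is the midpoint of YA ⇒ U = (1/2, 0)
2. C is the midpoint of UY ⇒ C = (3/4, 0)
3. N is the centroid of triangle UYS ⇒ N = (1/2, 1/3)
4. With SV:VY = r, write λ = r/(r+1) so V = S + λ·(Y−S); V is affine-linear in λ
Every point depending on V is an affine combination of V and λ-independent points, so each such coordinate is linear in λ; the λ² term in each signed area is a multiple of (Y−S)×(Y−S) = 0, so 2·[SVC] and 2·[SNA] are each linear in λ. Evaluating at λ=0 and λ=1:
  2·[SVC] = -1/4·λ,   2·[SNA] = -1/2
So [SVC]:[SNA] = (-1/4·λ) / (-1/2). Setting this equal to 1/7:
  -1/4·λ = 1/7·(-1/2)  ⇒  λ = 2/7
Then r = λ/(1−λ) = (2/7)/(5/7) = 2/5. Check: with r = 2/5, V = (2/7, 5/7) and [SVC]:[SNA] = 1/7 as required.

r = 2/5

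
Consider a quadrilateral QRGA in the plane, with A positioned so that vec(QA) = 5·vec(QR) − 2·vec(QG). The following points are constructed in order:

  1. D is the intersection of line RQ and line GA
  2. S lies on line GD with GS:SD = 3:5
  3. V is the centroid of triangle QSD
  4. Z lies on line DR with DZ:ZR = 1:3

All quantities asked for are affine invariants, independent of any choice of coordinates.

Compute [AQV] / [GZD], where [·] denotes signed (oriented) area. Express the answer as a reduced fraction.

[AQV]:[GZD] = -185/12

Work in coordinates with Q = (0, 0), R = (1, 0), G = (0, 1), A = (5, -2).
1. D is the intersection of line RQ and line GA ⇒ D = (5/3, 0)
2. S lies on line GD with GS:SD = 3:5 ⇒ S = (5/8, 5/8)
3. V is the centroid of triangle QSD ⇒ V = (55/72, 5/24)
4. Z lies on line DR with DZ:ZR = 1:3 ⇒ Z = (3/2, 0)
2·[AQV] = -185/72, 2·[GZD] = 1/6
[AQV]:[GZD] = -185/72:1/6 = -185/12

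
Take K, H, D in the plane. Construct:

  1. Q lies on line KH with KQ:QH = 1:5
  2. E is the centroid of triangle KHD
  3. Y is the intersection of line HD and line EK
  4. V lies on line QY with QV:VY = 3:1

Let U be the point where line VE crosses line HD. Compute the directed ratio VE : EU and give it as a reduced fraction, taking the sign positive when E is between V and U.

Work in coordinates with K = (0, 0), H = (1, 0), D = (0, 1).
1. Q lies on line KH with KQ:QH = 1:5 ⇒ Q = (1/6, 0)
2. E is the centroid of triangle KHD ⇒ E = (1/3, 1/3)
3. Y is the intersection of line HD and line EK ⇒ Y = (1/2, 1/2)
4. V lies on line QY with QV:VY = 3:1 ⇒ V = (5/12, 3/8)
line VE meets HD at U = (5/9, 4/9)
E = V + t·(U−V) with t = -3/5, so VE:EU = -3/5:8/5

VE:EU = -3/8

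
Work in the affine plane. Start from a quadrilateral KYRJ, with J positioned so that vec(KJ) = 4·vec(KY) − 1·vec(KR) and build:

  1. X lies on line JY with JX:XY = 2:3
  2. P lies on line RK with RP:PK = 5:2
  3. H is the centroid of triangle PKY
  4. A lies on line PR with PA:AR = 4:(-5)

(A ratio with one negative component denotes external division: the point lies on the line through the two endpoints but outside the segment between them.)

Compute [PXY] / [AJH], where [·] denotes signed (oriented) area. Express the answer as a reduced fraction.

[PXY]:[AJH] = 3/355

Set K = (0, 0), Y = (1, 0), R = (0, 1), J = (4, -1); any affine frame gives the same invariant.
1. X lies on line JY with JX:XY = 2:3 ⇒ X = (14/5, -3/5)
2. P lies on line RK with RP:PK = 5:2 ⇒ P = (0, 2/7)
3. H is the centroid of triangle PKY ⇒ H = (1/3, 2/21)
4. A lies on line PR with PA:AR = 4:(-5) ⇒ A = (0, -18/7)
2·[PXY] = 3/35, 2·[AJH] = 71/7
[PXY]:[AJH] = 3/35:71/7 = 3/355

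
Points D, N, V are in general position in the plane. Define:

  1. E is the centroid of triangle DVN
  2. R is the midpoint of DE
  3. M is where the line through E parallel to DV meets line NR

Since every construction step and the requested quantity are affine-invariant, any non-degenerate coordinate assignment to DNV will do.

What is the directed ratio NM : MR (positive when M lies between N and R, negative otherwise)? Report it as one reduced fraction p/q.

Choose coordinates D = (0, 0), N = (1, 0), V = (0, 1).
1. E is the centroid of triangle DVN ⇒ E = (1/3, 1/3)
2. R is the midpoint of DE ⇒ R = (1/6, 1/6)
3. M is where the line through E parallel to DV meets line NR ⇒ M = (1/3, 2/15)
M = N + t·(R−N) with t = 4/5, so NM:MR = t:(1−t) = 4/5:1/5

NM:MR = 4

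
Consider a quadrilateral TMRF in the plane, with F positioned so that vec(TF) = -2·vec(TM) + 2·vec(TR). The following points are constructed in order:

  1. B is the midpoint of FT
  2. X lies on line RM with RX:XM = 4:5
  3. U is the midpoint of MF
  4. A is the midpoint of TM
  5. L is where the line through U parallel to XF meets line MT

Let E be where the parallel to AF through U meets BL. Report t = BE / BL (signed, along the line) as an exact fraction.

Work in coordinates with T = (0, 0), M = (1, 0), R = (0, 1), F = (-2, 2).
1. B is the midpoint of FT ⇒ B = (-1, 1)
2. X lies on line RM with RX:XM = 4:5 ⇒ X = (4/9, 5/9)
3. U is the midpoint of MF ⇒ U = (-1/2, 1)
4. A is the midpoint of TM ⇒ A = (1/2, 0)
5. L is where the line through U parallel to XF meets line MT ⇒ L = (31/26, 0)
through U parallel to AF: direction (-5/2, 2); meets BL at E = (8/49, 23/49)
E = B + t·(L−B) with t = 26/49

t = 26/49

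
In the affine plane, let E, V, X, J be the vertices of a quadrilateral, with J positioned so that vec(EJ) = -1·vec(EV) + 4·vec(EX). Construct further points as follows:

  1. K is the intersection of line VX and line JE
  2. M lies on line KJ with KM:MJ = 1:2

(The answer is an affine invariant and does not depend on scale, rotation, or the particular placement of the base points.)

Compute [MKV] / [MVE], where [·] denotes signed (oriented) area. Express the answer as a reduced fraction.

Set E = (0, 0), V = (1, 0), X = (0, 1), J = (-1, 4); any affine frame gives the same invariant.
1. K is the intersection of line VX and line JE ⇒ K = (-1/3, 4/3)
2. M lies on line KJ with KM:MJ = 1:2 ⇒ M = (-5/9, 20/9)
2·[MKV] = 8/9, 2·[MVE] = -20/9
[MKV]:[MVE] = 8/9:-20/9 = -2/5

[MKV]:[MVE] = -2/5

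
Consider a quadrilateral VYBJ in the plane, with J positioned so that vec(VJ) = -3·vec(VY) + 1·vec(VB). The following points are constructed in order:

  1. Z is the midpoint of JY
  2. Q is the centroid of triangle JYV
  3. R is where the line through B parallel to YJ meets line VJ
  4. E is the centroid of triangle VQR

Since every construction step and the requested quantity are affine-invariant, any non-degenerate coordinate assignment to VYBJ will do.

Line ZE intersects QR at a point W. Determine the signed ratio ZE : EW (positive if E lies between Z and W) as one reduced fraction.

Work in coordinates with V = (0, 0), Y = (1, 0), B = (0, 1), J = (-3, 1).
1. Z is the midpoint of JY ⇒ Z = (-1, 1/2)
2. Q is the centroid of triangle JYV ⇒ Q = (-2/3, 1/3)
3. R is where the line through B parallel to YJ meets line VJ ⇒ R = (-12, 4)
4. E is the centroid of triangle VQR ⇒ E = (-38/9, 13/9)
line ZE meets QR at W = (-44/15, 16/15)
E = Z + t·(W−Z) with t = 5/3, so ZE:EW = 5/3:-2/3

ZE:EW = -5/2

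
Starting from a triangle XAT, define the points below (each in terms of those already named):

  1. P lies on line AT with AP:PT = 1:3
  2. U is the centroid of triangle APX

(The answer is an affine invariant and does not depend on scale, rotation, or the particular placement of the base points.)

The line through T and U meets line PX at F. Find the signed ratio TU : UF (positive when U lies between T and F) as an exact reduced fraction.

TU:UF = -10

Assign X = (0, 0), A = (1, 0), T = (0, 1) — the answer is frame-independent, so this choice is without loss of generality.
1. P lies on line AT with AP:PT = 1:3 ⇒ P = (3/4, 1/4)
2. U is the centroid of triangle APX ⇒ U = (7/12, 1/12)
line TU meets PX at F = (21/40, 7/40)
U = T + t·(F−T) with t = 10/9, so TU:UF = 10/9:-1/9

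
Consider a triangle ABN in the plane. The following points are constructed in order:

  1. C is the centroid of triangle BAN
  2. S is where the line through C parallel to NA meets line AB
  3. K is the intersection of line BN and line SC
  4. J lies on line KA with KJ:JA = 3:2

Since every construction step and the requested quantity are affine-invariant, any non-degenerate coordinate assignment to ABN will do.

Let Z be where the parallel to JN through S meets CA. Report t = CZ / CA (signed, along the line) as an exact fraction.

Choose coordinates A = (0, 0), B = (1, 0), N = (0, 1).
1. C is the centroid of triangle BAN ⇒ C = (1/3, 1/3)
2. S is where the line through C parallel to NA meets line AB ⇒ S = (1/3, 0)
3. K is the intersection of line BN and line SC ⇒ K = (1/3, 2/3)
4. J lies on line KA with KJ:JA = 3:2 ⇒ J = (2/15, 4/15)
through S parallel to JN: direction (-2/15, 11/15); meets CA at Z = (11/39, 11/39)
Z = C + t·(A−C) with t = 2/13

t = 2/13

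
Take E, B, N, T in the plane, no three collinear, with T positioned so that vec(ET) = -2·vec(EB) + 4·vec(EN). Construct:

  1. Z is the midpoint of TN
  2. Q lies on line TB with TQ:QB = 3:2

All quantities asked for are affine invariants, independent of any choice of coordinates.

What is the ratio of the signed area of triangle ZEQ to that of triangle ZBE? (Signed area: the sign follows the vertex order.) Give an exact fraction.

Work in coordinates with E = (0, 0), B = (1, 0), N = (0, 1), T = (-2, 4).
1. Z is the midpoint of TN ⇒ Z = (-1, 5/2)
2. Q lies on line TB with TQ:QB = 3:2 ⇒ Q = (-1/5, 8/5)
2·[ZEQ] = 11/10, 2·[ZBE] = -5/2
[ZEQ]:[ZBE] = 11/10:-5/2 = -11/25

[ZEQ]:[ZBE] = -11/25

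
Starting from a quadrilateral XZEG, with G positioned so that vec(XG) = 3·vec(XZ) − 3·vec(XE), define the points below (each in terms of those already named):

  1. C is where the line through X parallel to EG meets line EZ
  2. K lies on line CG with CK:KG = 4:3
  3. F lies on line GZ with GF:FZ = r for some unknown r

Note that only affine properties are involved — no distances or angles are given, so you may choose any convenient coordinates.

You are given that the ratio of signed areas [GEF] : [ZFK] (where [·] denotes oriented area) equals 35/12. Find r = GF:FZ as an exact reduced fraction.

r = 5

Set X = (0, 0), Z = (1, 0), E = (0, 1), G = (3, -3); any affine frame gives the same invariant.
1. C is where the line through X parallel to EG meets line EZ ⇒ C = (-3, 4)
2. K lies on line CG with CK:KG = 4:3 ⇒ K = (3/7, 0)
3. With GF:FZ = r, write λ = r/(r+1) so F = G + λ·(Z−G); F is affine-linear in λ
Every point depending on F is an affine combination of F and λ-independent points, so each such coordinate is linear in λ; the λ² term in each signed area is a multiple of (Z−G)×(Z−G) = 0, so 2·[GEF] and 2·[ZFK] are each linear in λ. Evaluating at λ=0 and λ=1:
  2·[GEF] = −λ,   2·[ZFK] = 12/7·λ − 12/7
So [GEF]:[ZFK] = (−λ) / (12/7·λ − 12/7). Setting this equal to 35/12:
  −λ = 35/12·(12/7·λ − 12/7)  ⇒  λ = 5/6
Then r = λ/(1−λ) = (5/6)/(1/6) = 5. Check: with r = 5, F = (4/3, -1/2) and [GEF]:[ZFK] = 35/12 as required.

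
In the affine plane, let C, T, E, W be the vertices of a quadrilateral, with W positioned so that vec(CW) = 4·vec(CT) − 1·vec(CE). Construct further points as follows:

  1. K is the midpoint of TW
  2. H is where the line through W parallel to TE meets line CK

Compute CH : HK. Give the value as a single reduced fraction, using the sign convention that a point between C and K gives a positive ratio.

CH:HK = -3

Set C = (0, 0), T = (1, 0), E = (0, 1), W = (4, -1); any affine frame gives the same invariant.
1. K is the midpoint of TW ⇒ K = (5/2, -1/2)
2. H is where the line through W parallel to TE meets line CK ⇒ H = (15/4, -3/4)
H = C + t·(K−C) with t = 3/2, so CH:HK = t:(1−t) = 3/2:-1/2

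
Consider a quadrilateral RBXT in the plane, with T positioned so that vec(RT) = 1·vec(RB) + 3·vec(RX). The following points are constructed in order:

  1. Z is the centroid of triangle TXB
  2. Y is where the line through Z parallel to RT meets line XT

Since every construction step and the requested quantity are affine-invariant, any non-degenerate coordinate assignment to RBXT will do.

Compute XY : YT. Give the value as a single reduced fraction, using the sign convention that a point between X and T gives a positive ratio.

XY:YT = -5/2

Assign R = (0, 0), B = (1, 0), X = (0, 1), T = (1, 3) — the answer is frame-independent, so this choice is without loss of generality.
1. Z is the centroid of triangle TXB ⇒ Z = (2/3, 4/3)
2. Y is where the line through Z parallel to RT meets line XT ⇒ Y = (5/3, 13/3)
Y = X + t·(T−X) with t = 5/3, so XY:YT = t:(1−t) = 5/3:-2/3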